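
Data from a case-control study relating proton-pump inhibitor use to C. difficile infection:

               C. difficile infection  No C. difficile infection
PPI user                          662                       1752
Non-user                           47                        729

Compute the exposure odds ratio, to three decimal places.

5.861

Cells: a = 662, b = 1752, c = 47, d = 729.
OR = (a·d)/(b·c) = (662 × 729) / (1752 × 47) = 482598 / 82344 = 5.86075
The odds of C. difficile infection are about 5.86 times as high in the ppi user group.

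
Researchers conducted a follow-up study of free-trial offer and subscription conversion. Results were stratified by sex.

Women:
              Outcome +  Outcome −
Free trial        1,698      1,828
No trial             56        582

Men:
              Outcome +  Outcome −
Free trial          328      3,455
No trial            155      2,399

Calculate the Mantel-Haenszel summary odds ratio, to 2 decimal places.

3.31

OR_MH = Σ(aᵢdᵢ/nᵢ) / Σ(bᵢcᵢ/nᵢ), where nᵢ is the stratum total.
Stratum 1 (Women): n = 4164; a·d/n = 1698·582/4164 = 237.3285; b·c/n = 1828·56/4164 = 24.5841
Stratum 2 (Men): n = 6337; a·d/n = 328·2399/6337 = 124.1711; b·c/n = 3455·155/6337 = 84.5077
OR_MH = (237.3285 + 124.1711) / (24.5841 + 84.5077) = 361.4996 / 109.0917 = 3.31372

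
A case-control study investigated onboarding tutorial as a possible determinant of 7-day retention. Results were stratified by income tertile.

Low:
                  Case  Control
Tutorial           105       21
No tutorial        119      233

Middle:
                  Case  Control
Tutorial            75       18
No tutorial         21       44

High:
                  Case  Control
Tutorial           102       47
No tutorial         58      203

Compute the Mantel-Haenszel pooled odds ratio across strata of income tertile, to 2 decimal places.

8.59

OR_MH = Σ(aᵢdᵢ/nᵢ) / Σ(bᵢcᵢ/nᵢ), where nᵢ is the stratum total.
Stratum 1 (Low): n = 478; a·d/n = 105·233/478 = 51.1820; b·c/n = 21·119/478 = 5.2280
Stratum 2 (Middle): n = 158; a·d/n = 75·44/158 = 20.8861; b·c/n = 18·21/158 = 2.3924
Stratum 3 (High): n = 410; a·d/n = 102·203/410 = 50.5024; b·c/n = 47·58/410 = 6.6488
OR_MH = (51.1820 + 20.8861 + 50.5024) / (5.2280 + 2.3924 + 6.6488) = 122.5705 / 14.2692 = 8.58986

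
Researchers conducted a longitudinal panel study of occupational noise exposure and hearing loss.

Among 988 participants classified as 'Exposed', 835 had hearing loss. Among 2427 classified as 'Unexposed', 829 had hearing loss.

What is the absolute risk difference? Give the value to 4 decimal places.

From the description: a = 835, b = 153, c = 829, d = 1598.
Risk in exposed = 835/988 = 0.845142; risk in unexposed = 829/2427 = 0.341574.
Risk difference = 0.845142 − 0.341574 = 0.503568

0.5036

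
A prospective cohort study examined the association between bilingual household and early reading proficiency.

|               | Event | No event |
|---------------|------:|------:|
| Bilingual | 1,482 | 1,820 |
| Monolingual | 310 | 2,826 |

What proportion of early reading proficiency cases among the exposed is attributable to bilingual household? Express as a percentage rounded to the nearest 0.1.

78.0

Cells: a = 1482, b = 1820, c = 310, d = 2826.
Risk in exposed = 1482/3302 = 0.44882; risk in unexposed = 310/3136 = 0.09885.
RR = 0.44882/0.09885 = 4.54031
AR% = (RR − 1)/RR × 100 = (4.54031 − 1)/4.54031 × 100 = 77.9751%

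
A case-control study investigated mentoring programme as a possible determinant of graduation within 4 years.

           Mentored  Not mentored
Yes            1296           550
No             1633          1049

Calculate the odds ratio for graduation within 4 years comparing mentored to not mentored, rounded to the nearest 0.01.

1.51

Reading the table with exposure as columns: a = 1296 (Mentored, case), b = 1633 (Mentored, non-case), c = 550 (Not mentored, case), d = 1049.
OR = (a·d)/(b·c) = (1296 × 1049) / (1633 × 550) = 1359504 / 898150 = 1.51367
The odds of graduation within 4 years are about 1.51 times as high in the mentored group.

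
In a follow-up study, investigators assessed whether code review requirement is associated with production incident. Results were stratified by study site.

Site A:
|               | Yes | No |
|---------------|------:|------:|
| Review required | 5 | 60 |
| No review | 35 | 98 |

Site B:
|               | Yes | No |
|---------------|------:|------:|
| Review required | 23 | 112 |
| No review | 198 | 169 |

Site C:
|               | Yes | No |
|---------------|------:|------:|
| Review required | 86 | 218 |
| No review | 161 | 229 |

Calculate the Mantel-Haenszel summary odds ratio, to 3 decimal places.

0.366

OR_MH = Σ(aᵢdᵢ/nᵢ) / Σ(bᵢcᵢ/nᵢ), where nᵢ is the stratum total.
Stratum 1 (Site A): n = 198; a·d/n = 5·98/198 = 2.4747; b·c/n = 60·35/198 = 10.6061
Stratum 2 (Site B): n = 502; a·d/n = 23·169/502 = 7.7430; b·c/n = 112·198/502 = 44.1753
Stratum 3 (Site C): n = 694; a·d/n = 86·229/694 = 28.3775; b·c/n = 218·161/694 = 50.5735
OR_MH = (2.4747 + 7.7430 + 28.3775) / (10.6061 + 44.1753 + 50.5735) = 38.5953 / 105.3548 = 0.36634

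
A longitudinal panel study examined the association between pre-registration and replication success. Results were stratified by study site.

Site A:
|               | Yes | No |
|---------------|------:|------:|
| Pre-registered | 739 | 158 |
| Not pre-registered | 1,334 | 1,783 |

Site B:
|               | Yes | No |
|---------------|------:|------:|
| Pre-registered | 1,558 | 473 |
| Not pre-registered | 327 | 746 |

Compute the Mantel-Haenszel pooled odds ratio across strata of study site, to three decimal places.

OR_MH = Σ(aᵢdᵢ/nᵢ) / Σ(bᵢcᵢ/nᵢ), where nᵢ is the stratum total.
Stratum 1 (Site A): n = 4014; a·d/n = 739·1783/4014 = 328.2603; b·c/n = 158·1334/4014 = 52.5092
Stratum 2 (Site B): n = 3104; a·d/n = 1558·746/3104 = 374.4420; b·c/n = 473·327/3104 = 49.8296
OR_MH = (328.2603 + 374.4420) / (52.5092 + 49.8296) = 702.7023 / 102.3388 = 6.86643

6.866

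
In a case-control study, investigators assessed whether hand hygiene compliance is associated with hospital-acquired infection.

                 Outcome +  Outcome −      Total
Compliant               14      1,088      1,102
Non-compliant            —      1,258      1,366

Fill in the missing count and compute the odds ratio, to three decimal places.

The missing cell is in the unexposed row: 1366 − 1258 = 108.
So a = 14, b = 1088, c = 108, d = 1258.
OR = (a·d)/(b·c) = (14 × 1258) / (1088 × 108) = 17612 / 117504 = 0.14988

0.150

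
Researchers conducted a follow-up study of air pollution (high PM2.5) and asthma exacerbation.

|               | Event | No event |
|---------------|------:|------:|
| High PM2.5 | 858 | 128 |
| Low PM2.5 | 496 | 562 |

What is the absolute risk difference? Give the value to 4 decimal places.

0.4014

Cells: a = 858, b = 128, c = 496, d = 562.
Risk in exposed = 858/986 = 0.870183; risk in unexposed = 496/1058 = 0.468809.
Risk difference = 0.870183 − 0.468809 = 0.401373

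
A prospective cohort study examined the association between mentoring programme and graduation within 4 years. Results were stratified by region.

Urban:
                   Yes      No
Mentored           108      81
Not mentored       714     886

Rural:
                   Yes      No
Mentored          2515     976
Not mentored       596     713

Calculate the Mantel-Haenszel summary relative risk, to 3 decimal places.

RR_MH = Σ(aᵢ·n₀ᵢ/nᵢ) / Σ(cᵢ·n₁ᵢ/nᵢ), with n₁ᵢ = aᵢ+bᵢ (exposed), n₀ᵢ = cᵢ+dᵢ (unexposed), nᵢ = n₁ᵢ+n₀ᵢ.
Stratum 1 (Urban): n₁ = 189, n₀ = 1600, n = 1789; a·n₀/n = 108·1600/1789 = 96.5903; c·n₁/n = 714·189/1789 = 75.4310
Stratum 2 (Rural): n₁ = 3491, n₀ = 1309, n = 4800; a·n₀/n = 2515·1309/4800 = 685.8615; c·n₁/n = 596·3491/4800 = 433.4658
RR_MH = (96.5903 + 685.8615) / (75.4310 + 433.4658) = 782.4517 / 508.8968 = 1.53755

1.538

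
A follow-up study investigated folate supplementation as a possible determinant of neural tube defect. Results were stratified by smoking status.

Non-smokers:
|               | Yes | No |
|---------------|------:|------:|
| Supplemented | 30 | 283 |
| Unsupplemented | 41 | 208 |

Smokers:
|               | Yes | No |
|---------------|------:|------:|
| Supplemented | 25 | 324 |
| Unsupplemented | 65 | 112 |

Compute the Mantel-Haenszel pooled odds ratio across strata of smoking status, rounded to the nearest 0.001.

0.271

OR_MH = Σ(aᵢdᵢ/nᵢ) / Σ(bᵢcᵢ/nᵢ), where nᵢ is the stratum total.
Stratum 1 (Non-smokers): n = 562; a·d/n = 30·208/562 = 11.1032; b·c/n = 283·41/562 = 20.6459
Stratum 2 (Smokers): n = 526; a·d/n = 25·112/526 = 5.3232; b·c/n = 324·65/526 = 40.0380
OR_MH = (11.1032 + 5.3232) / (20.6459 + 40.0380) = 16.4264 / 60.6839 = 0.27069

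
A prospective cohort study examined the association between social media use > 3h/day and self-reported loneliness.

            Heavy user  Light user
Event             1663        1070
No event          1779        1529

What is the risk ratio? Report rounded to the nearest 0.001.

Reading the table with exposure as columns: a = 1663 (Heavy user, case), b = 1779 (Heavy user, non-case), c = 1070 (Light user, case), d = 1529.
Risk in exposed = 1663/3442 = 0.48315; risk in unexposed = 1070/2599 = 0.41170.
RR = 0.48315 / 0.41170 = 1.17356
The risk among the exposed is 1.17 times that among the unexposed.

1.174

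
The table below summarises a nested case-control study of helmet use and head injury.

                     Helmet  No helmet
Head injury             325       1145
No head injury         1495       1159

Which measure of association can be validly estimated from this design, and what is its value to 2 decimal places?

0.22

Reading the table with exposure as columns: a = 325 (Helmet, case), b = 1495 (Helmet, non-case), c = 1145 (No helmet, case), d = 1159.
This is a nested case-control study: participants were sampled on outcome status, so risks in the source population cannot be estimated directly — relative risk is not valid here. The odds ratio is the appropriate measure.
OR = (a·d)/(b·c) = (325 × 1159) / (1495 × 1145) = 376675 / 1711775 = 0.22005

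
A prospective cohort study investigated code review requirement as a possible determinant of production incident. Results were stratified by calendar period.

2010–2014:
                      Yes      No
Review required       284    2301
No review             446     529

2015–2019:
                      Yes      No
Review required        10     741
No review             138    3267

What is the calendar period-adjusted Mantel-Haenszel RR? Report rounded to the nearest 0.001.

0.246

RR_MH = Σ(aᵢ·n₀ᵢ/nᵢ) / Σ(cᵢ·n₁ᵢ/nᵢ), with n₁ᵢ = aᵢ+bᵢ (exposed), n₀ᵢ = cᵢ+dᵢ (unexposed), nᵢ = n₁ᵢ+n₀ᵢ.
Stratum 1 (2010–2014): n₁ = 2585, n₀ = 975, n = 3560; a·n₀/n = 284·975/3560 = 77.7809; c·n₁/n = 446·2585/3560 = 323.8511
Stratum 2 (2015–2019): n₁ = 751, n₀ = 3405, n = 4156; a·n₀/n = 10·3405/4156 = 8.1930; c·n₁/n = 138·751/4156 = 24.9370
RR_MH = (77.7809 + 8.1930) / (323.8511 + 24.9370) = 85.9739 / 348.7881 = 0.24649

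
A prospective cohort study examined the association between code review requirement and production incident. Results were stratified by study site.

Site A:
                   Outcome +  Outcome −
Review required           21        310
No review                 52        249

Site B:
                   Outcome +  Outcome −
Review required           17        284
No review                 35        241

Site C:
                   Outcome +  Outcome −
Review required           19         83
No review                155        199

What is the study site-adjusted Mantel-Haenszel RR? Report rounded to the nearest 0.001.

RR_MH = Σ(aᵢ·n₀ᵢ/nᵢ) / Σ(cᵢ·n₁ᵢ/nᵢ), with n₁ᵢ = aᵢ+bᵢ (exposed), n₀ᵢ = cᵢ+dᵢ (unexposed), nᵢ = n₁ᵢ+n₀ᵢ.
Stratum 1 (Site A): n₁ = 331, n₀ = 301, n = 632; a·n₀/n = 21·301/632 = 10.0016; c·n₁/n = 52·331/632 = 27.2342
Stratum 2 (Site B): n₁ = 301, n₀ = 276, n = 577; a·n₀/n = 17·276/577 = 8.1317; c·n₁/n = 35·301/577 = 18.2582
Stratum 3 (Site C): n₁ = 102, n₀ = 354, n = 456; a·n₀/n = 19·354/456 = 14.7500; c·n₁/n = 155·102/456 = 34.6711
RR_MH = (10.0016 + 8.1317 + 14.7500) / (27.2342 + 18.2582 + 34.6711) = 32.8833 / 80.1635 = 0.41020

0.410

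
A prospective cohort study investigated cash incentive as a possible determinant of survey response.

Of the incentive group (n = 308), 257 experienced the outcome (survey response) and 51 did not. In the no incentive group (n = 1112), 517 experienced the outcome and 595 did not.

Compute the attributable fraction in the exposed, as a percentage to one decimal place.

44.3

From the description: a = 257, b = 51, c = 517, d = 595.
Risk in exposed = 257/308 = 0.83442; risk in unexposed = 517/1112 = 0.46493.
RR = 0.83442/0.46493 = 1.79472
AR% = (RR − 1)/RR × 100 = (1.79472 − 1)/1.79472 × 100 = 44.2810%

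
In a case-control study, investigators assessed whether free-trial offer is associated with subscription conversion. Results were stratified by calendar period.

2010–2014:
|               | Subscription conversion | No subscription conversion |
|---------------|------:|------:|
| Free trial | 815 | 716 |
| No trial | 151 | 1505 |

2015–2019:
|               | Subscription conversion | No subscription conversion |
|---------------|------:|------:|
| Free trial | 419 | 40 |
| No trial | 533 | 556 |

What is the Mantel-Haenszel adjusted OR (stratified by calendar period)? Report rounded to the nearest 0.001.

OR_MH = Σ(aᵢdᵢ/nᵢ) / Σ(bᵢcᵢ/nᵢ), where nᵢ is the stratum total.
Stratum 1 (2010–2014): n = 3187; a·d/n = 815·1505/3187 = 384.8682; b·c/n = 716·151/3187 = 33.9241
Stratum 2 (2015–2019): n = 1548; a·d/n = 419·556/1548 = 150.4935; b·c/n = 40·533/1548 = 13.7726
OR_MH = (384.8682 + 150.4935) / (33.9241 + 13.7726) = 535.3618 / 47.6967 = 11.22430

11.224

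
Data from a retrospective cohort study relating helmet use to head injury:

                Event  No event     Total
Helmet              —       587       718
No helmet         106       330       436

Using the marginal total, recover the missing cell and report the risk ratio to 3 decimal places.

The missing cell is in the exposed row: 718 − 587 = 131.
So a = 131, b = 587, c = 106, d = 330.
RR = [a/(a+b)] / [c/(c+d)] = (131/718) / (106/436) = 0.18245/0.24312 = 0.75046

0.750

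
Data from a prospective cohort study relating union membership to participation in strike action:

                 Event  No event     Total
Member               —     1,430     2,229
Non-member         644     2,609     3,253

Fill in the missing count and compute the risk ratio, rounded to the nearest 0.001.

1.811

The missing cell is in the exposed row: 2229 − 1430 = 799.
So a = 799, b = 1430, c = 644, d = 2609.
RR = [a/(a+b)] / [c/(c+d)] = (799/2229) / (644/3253) = 0.35846/0.19797 = 1.81065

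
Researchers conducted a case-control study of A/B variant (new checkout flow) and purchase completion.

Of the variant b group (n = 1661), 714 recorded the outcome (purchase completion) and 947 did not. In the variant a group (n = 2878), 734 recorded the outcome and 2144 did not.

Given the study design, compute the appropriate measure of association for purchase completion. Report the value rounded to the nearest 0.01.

From the description: a = 714, b = 947, c = 734, d = 2144.
This is a case-control study: participants were sampled on outcome status, so risks in the source population cannot be estimated directly — relative risk is not valid here. The odds ratio is the appropriate measure.
OR = (a·d)/(b·c) = (714 × 2144) / (947 × 734) = 1530816 / 695098 = 2.20230

2.20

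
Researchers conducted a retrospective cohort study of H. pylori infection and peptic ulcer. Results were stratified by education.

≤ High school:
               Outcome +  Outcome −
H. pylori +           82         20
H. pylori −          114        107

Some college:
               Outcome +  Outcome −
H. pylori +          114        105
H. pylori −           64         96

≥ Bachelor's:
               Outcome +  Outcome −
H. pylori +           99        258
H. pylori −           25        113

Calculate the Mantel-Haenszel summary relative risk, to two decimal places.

1.45

RR_MH = Σ(aᵢ·n₀ᵢ/nᵢ) / Σ(cᵢ·n₁ᵢ/nᵢ), with n₁ᵢ = aᵢ+bᵢ (exposed), n₀ᵢ = cᵢ+dᵢ (unexposed), nᵢ = n₁ᵢ+n₀ᵢ.
Stratum 1 (≤ High school): n₁ = 102, n₀ = 221, n = 323; a·n₀/n = 82·221/323 = 56.1053; c·n₁/n = 114·102/323 = 36.0000
Stratum 2 (Some college): n₁ = 219, n₀ = 160, n = 379; a·n₀/n = 114·160/379 = 48.1266; c·n₁/n = 64·219/379 = 36.9815
Stratum 3 (≥ Bachelor's): n₁ = 357, n₀ = 138, n = 495; a·n₀/n = 99·138/495 = 27.6000; c·n₁/n = 25·357/495 = 18.0303
RR_MH = (56.1053 + 48.1266 + 27.6000) / (36.0000 + 36.9815 + 18.0303) = 131.8319 / 91.0118 = 1.44851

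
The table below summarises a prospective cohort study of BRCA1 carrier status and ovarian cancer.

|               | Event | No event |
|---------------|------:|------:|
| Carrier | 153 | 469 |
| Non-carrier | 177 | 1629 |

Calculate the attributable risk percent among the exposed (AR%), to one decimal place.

Cells: a = 153, b = 469, c = 177, d = 1629.
Risk in exposed = 153/622 = 0.24598; risk in unexposed = 177/1806 = 0.09801.
RR = 0.24598/0.09801 = 2.50984
AR% = (RR − 1)/RR × 100 = (2.50984 − 1)/2.50984 × 100 = 60.1568%

60.2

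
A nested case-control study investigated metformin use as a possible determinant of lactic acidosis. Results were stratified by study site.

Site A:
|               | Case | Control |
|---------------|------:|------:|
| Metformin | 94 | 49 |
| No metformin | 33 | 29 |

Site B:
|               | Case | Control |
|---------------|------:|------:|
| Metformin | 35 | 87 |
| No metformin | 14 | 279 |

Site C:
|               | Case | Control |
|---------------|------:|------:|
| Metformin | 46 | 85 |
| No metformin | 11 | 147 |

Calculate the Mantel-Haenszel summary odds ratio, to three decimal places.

OR_MH = Σ(aᵢdᵢ/nᵢ) / Σ(bᵢcᵢ/nᵢ), where nᵢ is the stratum total.
Stratum 1 (Site A): n = 205; a·d/n = 94·29/205 = 13.2976; b·c/n = 49·33/205 = 7.8878
Stratum 2 (Site B): n = 415; a·d/n = 35·279/415 = 23.5301; b·c/n = 87·14/415 = 2.9349
Stratum 3 (Site C): n = 289; a·d/n = 46·147/289 = 23.3979; b·c/n = 85·11/289 = 3.2353
OR_MH = (13.2976 + 23.5301 + 23.3979) / (7.8878 + 2.9349 + 3.2353) = 60.2256 / 14.0580 = 4.28407

4.284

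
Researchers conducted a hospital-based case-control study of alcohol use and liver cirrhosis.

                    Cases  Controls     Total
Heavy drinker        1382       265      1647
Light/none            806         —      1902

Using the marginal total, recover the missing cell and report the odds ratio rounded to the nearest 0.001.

The missing cell is in the unexposed row: 1902 − 806 = 1096.
So a = 1382, b = 265, c = 806, d = 1096.
OR = (a·d)/(b·c) = (1382 × 1096) / (265 × 806) = 1514672 / 213590 = 7.09149

7.091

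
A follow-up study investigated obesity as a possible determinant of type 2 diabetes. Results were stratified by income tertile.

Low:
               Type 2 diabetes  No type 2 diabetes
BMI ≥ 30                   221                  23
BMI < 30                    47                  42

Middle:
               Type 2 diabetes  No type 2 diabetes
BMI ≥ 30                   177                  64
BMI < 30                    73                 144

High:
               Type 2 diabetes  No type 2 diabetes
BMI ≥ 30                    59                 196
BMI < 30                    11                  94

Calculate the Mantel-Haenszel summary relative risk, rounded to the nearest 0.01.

RR_MH = Σ(aᵢ·n₀ᵢ/nᵢ) / Σ(cᵢ·n₁ᵢ/nᵢ), with n₁ᵢ = aᵢ+bᵢ (exposed), n₀ᵢ = cᵢ+dᵢ (unexposed), nᵢ = n₁ᵢ+n₀ᵢ.
Stratum 1 (Low): n₁ = 244, n₀ = 89, n = 333; a·n₀/n = 221·89/333 = 59.0661; c·n₁/n = 47·244/333 = 34.4384
Stratum 2 (Middle): n₁ = 241, n₀ = 217, n = 458; a·n₀/n = 177·217/458 = 83.8624; c·n₁/n = 73·241/458 = 38.4127
Stratum 3 (High): n₁ = 255, n₀ = 105, n = 360; a·n₀/n = 59·105/360 = 17.2083; c·n₁/n = 11·255/360 = 7.7917
RR_MH = (59.0661 + 83.8624 + 17.2083) / (34.4384 + 38.4127 + 7.7917) = 160.1368 / 80.6428 = 1.98576

1.99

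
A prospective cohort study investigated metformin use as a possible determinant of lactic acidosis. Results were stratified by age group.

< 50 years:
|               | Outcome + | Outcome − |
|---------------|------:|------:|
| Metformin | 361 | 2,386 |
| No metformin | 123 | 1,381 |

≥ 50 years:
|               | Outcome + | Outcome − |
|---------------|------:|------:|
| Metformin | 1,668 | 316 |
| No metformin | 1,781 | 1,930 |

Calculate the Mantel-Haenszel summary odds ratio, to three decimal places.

4.066

OR_MH = Σ(aᵢdᵢ/nᵢ) / Σ(bᵢcᵢ/nᵢ), where nᵢ is the stratum total.
Stratum 1 (< 50 years): n = 4251; a·d/n = 361·1381/4251 = 117.2762; b·c/n = 2386·123/4251 = 69.0374
Stratum 2 (≥ 50 years): n = 5695; a·d/n = 1668·1930/5695 = 565.2748; b·c/n = 316·1781/5695 = 98.8228
OR_MH = (117.2762 + 565.2748) / (69.0374 + 98.8228) = 682.5510 / 167.8602 = 4.06619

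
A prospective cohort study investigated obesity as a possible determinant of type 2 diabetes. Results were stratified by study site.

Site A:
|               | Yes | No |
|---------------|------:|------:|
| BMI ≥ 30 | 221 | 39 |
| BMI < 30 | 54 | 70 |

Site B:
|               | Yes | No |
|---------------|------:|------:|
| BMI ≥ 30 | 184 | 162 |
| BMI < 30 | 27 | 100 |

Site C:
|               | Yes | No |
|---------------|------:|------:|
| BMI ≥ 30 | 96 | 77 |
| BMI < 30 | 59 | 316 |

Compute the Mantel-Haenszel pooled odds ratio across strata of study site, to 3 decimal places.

5.844

OR_MH = Σ(aᵢdᵢ/nᵢ) / Σ(bᵢcᵢ/nᵢ), where nᵢ is the stratum total.
Stratum 1 (Site A): n = 384; a·d/n = 221·70/384 = 40.2865; b·c/n = 39·54/384 = 5.4844
Stratum 2 (Site B): n = 473; a·d/n = 184·100/473 = 38.9006; b·c/n = 162·27/473 = 9.2474
Stratum 3 (Site C): n = 548; a·d/n = 96·316/548 = 55.3577; b·c/n = 77·59/548 = 8.2901
OR_MH = (40.2865 + 38.9006 + 55.3577) / (5.4844 + 9.2474 + 8.2901) = 134.5448 / 23.0219 = 5.84421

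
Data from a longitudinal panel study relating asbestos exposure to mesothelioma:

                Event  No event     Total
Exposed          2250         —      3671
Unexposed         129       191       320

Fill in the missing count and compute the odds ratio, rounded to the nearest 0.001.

The missing cell is in the exposed row: 3671 − 2250 = 1421.
So a = 2250, b = 1421, c = 129, d = 191.
OR = (a·d)/(b·c) = (2250 × 191) / (1421 × 129) = 429750 / 183309 = 2.34440

2.344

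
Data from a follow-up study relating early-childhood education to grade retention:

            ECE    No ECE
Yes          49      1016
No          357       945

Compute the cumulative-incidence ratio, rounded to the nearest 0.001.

0.233

Reading the table with exposure as columns: a = 49 (ECE, case), b = 357 (ECE, non-case), c = 1016 (No ECE, case), d = 945.
Risk in exposed = 49/406 = 0.12069; risk in unexposed = 1016/1961 = 0.51810.
RR = 0.12069 / 0.51810 = 0.23295
The risk is 77% lower among the exposed than among the unexposed.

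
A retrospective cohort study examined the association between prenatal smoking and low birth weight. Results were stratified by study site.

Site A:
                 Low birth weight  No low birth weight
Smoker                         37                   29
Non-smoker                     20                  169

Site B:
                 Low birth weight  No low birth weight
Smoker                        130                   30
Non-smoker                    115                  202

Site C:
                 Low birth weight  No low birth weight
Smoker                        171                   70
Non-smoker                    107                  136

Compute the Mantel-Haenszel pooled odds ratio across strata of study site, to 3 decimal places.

5.109

OR_MH = Σ(aᵢdᵢ/nᵢ) / Σ(bᵢcᵢ/nᵢ), where nᵢ is the stratum total.
Stratum 1 (Site A): n = 255; a·d/n = 37·169/255 = 24.5216; b·c/n = 29·20/255 = 2.2745
Stratum 2 (Site B): n = 477; a·d/n = 130·202/477 = 55.0524; b·c/n = 30·115/477 = 7.2327
Stratum 3 (Site C): n = 484; a·d/n = 171·136/484 = 48.0496; b·c/n = 70·107/484 = 15.4752
OR_MH = (24.5216 + 55.0524 + 48.0496) / (2.2745 + 7.2327 + 15.4752) = 127.6236 / 24.9824 = 5.10853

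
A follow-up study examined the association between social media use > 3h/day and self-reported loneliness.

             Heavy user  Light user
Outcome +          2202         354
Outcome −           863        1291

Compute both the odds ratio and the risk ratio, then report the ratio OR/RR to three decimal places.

Reading the table with exposure as columns: a = 2202 (Heavy user, case), b = 863 (Heavy user, non-case), c = 354 (Light user, case), d = 1291.
OR = (2202·1291)/(863·354) = 2842782/305502 = 9.30528
Risk in exposed = 2202/3065 = 0.71843; risk in unexposed = 354/1645 = 0.21520; RR = 3.33849
OR/RR = 9.30528 / 3.33849 = 2.78728
The outcome is not rare, so the OR lies further from 1 than the RR.

2.787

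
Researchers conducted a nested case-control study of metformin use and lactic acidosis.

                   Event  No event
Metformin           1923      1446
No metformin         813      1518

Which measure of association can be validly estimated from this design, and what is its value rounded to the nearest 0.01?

Cells: a = 1923, b = 1446, c = 813, d = 1518.
This is a nested case-control study: participants were sampled on outcome status, so risks in the source population cannot be estimated directly — relative risk is not valid here. The odds ratio is the appropriate measure.
OR = (a·d)/(b·c) = (1923 × 1518) / (1446 × 813) = 2919114 / 1175598 = 2.48309

2.48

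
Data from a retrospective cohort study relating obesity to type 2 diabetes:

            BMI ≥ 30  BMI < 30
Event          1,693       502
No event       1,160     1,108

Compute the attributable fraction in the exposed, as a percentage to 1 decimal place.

Reading the table with exposure as columns: a = 1693 (BMI ≥ 30, case), b = 1160 (BMI ≥ 30, non-case), c = 502 (BMI < 30, case), d = 1108.
Risk in exposed = 1693/2853 = 0.59341; risk in unexposed = 502/1610 = 0.31180.
RR = 0.59341/0.31180 = 1.90317
AR% = (RR − 1)/RR × 100 = (1.90317 − 1)/1.90317 × 100 = 47.4561%

47.5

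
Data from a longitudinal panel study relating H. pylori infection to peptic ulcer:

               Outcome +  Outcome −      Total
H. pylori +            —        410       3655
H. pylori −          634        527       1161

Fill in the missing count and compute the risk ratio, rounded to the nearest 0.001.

1.626

The missing cell is in the exposed row: 3655 − 410 = 3245.
So a = 3245, b = 410, c = 634, d = 527.
RR = [a/(a+b)] / [c/(c+d)] = (3245/3655) / (634/1161) = 0.88782/0.54608 = 1.62581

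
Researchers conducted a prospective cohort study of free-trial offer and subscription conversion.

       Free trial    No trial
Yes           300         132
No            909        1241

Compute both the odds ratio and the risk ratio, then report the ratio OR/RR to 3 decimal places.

1.202

Reading the table with exposure as columns: a = 300 (Free trial, case), b = 909 (Free trial, non-case), c = 132 (No trial, case), d = 1241.
OR = (300·1241)/(909·132) = 372300/119988 = 3.10281
Risk in exposed = 300/1209 = 0.24814; risk in unexposed = 132/1373 = 0.09614; RR = 2.58102
OR/RR = 3.10281 / 2.58102 = 1.20216
The outcome is not rare, so the OR lies further from 1 than the RR.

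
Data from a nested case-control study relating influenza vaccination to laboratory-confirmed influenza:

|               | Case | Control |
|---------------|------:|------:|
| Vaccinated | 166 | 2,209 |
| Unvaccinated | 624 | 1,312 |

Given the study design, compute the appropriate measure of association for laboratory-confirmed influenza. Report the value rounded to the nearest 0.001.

0.158

Cells: a = 166, b = 2209, c = 624, d = 1312.
This is a nested case-control study: participants were sampled on outcome status, so risks in the source population cannot be estimated directly — relative risk is not valid here. The odds ratio is the appropriate measure.
OR = (a·d)/(b·c) = (166 × 1312) / (2209 × 624) = 217792 / 1378416 = 0.15800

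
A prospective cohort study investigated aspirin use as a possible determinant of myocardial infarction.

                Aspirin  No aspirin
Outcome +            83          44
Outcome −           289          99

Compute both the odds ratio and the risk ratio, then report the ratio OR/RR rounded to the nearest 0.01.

Reading the table with exposure as columns: a = 83 (Aspirin, case), b = 289 (Aspirin, non-case), c = 44 (No aspirin, case), d = 99.
OR = (83·99)/(289·44) = 8217/12716 = 0.64619
Risk in exposed = 83/372 = 0.22312; risk in unexposed = 44/143 = 0.30769; RR = 0.72513
OR/RR = 0.64619 / 0.72513 = 0.89114
The outcome is not rare, so the OR lies further from 1 than the RR.

0.89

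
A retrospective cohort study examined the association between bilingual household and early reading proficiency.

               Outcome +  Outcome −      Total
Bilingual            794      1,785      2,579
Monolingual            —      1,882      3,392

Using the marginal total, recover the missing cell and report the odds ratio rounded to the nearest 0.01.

The missing cell is in the unexposed row: 3392 − 1882 = 1510.
So a = 794, b = 1785, c = 1510, d = 1882.
OR = (a·d)/(b·c) = (794 × 1882) / (1785 × 1510) = 1494308 / 2695350 = 0.55440

0.55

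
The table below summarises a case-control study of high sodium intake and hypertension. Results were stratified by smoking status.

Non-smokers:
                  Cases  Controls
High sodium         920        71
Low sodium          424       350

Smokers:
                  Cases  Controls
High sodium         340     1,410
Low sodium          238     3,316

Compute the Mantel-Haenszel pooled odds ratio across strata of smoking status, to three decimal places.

4.918

OR_MH = Σ(aᵢdᵢ/nᵢ) / Σ(bᵢcᵢ/nᵢ), where nᵢ is the stratum total.
Stratum 1 (Non-smokers): n = 1765; a·d/n = 920·350/1765 = 182.4363; b·c/n = 71·424/1765 = 17.0561
Stratum 2 (Smokers): n = 5304; a·d/n = 340·3316/5304 = 212.5641; b·c/n = 1410·238/5304 = 63.2692
OR_MH = (182.4363 + 212.5641) / (17.0561 + 63.2692) = 395.0004 / 80.3253 = 4.91751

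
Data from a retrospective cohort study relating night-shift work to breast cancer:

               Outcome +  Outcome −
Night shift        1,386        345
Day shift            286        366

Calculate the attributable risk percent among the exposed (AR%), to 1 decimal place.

Cells: a = 1386, b = 345, c = 286, d = 366.
Risk in exposed = 1386/1731 = 0.80069; risk in unexposed = 286/652 = 0.43865.
RR = 0.80069/0.43865 = 1.82536
AR% = (RR − 1)/RR × 100 = (1.82536 − 1)/1.82536 × 100 = 45.2162%

45.2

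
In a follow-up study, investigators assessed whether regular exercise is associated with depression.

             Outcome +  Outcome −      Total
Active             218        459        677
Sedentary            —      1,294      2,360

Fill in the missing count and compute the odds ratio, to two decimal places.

0.58

The missing cell is in the unexposed row: 2360 − 1294 = 1066.
So a = 218, b = 459, c = 1066, d = 1294.
OR = (a·d)/(b·c) = (218 × 1294) / (459 × 1066) = 282092 / 489294 = 0.57653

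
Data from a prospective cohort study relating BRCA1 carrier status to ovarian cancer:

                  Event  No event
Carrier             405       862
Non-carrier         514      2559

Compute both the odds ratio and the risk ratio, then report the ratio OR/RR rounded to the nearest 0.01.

1.22

Cells: a = 405, b = 862, c = 514, d = 2559.
OR = (405·2559)/(862·514) = 1036395/443068 = 2.33913
Risk in exposed = 405/1267 = 0.31965; risk in unexposed = 514/3073 = 0.16726; RR = 1.91108
OR/RR = 2.33913 / 1.91108 = 1.22399
The outcome is not rare, so the OR lies further from 1 than the RR.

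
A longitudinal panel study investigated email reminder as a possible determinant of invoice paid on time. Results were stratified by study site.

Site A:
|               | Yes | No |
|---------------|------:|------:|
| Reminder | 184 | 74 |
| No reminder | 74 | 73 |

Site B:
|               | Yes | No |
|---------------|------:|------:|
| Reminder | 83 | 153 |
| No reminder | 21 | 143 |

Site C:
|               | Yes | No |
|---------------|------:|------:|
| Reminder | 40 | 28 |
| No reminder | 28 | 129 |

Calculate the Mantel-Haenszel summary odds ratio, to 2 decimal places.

3.43

OR_MH = Σ(aᵢdᵢ/nᵢ) / Σ(bᵢcᵢ/nᵢ), where nᵢ is the stratum total.
Stratum 1 (Site A): n = 405; a·d/n = 184·73/405 = 33.1654; b·c/n = 74·74/405 = 13.5210
Stratum 2 (Site B): n = 400; a·d/n = 83·143/400 = 29.6725; b·c/n = 153·21/400 = 8.0325
Stratum 3 (Site C): n = 225; a·d/n = 40·129/225 = 22.9333; b·c/n = 28·28/225 = 3.4844
OR_MH = (33.1654 + 29.6725 + 22.9333) / (13.5210 + 8.0325 + 3.4844) = 85.7713 / 25.0379 = 3.42565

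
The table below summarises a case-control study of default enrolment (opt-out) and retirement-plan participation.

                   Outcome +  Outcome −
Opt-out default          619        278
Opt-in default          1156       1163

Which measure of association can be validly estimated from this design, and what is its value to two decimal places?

Cells: a = 619, b = 278, c = 1156, d = 1163.
This is a case-control study: participants were sampled on outcome status, so risks in the source population cannot be estimated directly — relative risk is not valid here. The odds ratio is the appropriate measure.
OR = (a·d)/(b·c) = (619 × 1163) / (278 × 1156) = 719897 / 321368 = 2.24010

2.24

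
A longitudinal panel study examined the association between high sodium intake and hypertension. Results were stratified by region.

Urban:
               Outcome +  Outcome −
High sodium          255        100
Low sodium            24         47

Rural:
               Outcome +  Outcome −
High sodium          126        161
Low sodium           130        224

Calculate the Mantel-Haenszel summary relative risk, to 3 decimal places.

1.433

RR_MH = Σ(aᵢ·n₀ᵢ/nᵢ) / Σ(cᵢ·n₁ᵢ/nᵢ), with n₁ᵢ = aᵢ+bᵢ (exposed), n₀ᵢ = cᵢ+dᵢ (unexposed), nᵢ = n₁ᵢ+n₀ᵢ.
Stratum 1 (Urban): n₁ = 355, n₀ = 71, n = 426; a·n₀/n = 255·71/426 = 42.5000; c·n₁/n = 24·355/426 = 20.0000
Stratum 2 (Rural): n₁ = 287, n₀ = 354, n = 641; a·n₀/n = 126·354/641 = 69.5850; c·n₁/n = 130·287/641 = 58.2059
RR_MH = (42.5000 + 69.5850) / (20.0000 + 58.2059) = 112.0850 / 78.2059 = 1.43320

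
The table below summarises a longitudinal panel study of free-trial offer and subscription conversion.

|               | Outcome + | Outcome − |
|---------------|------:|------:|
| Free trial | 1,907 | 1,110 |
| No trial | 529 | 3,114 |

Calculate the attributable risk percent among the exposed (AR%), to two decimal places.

77.03

Cells: a = 1907, b = 1110, c = 529, d = 3114.
Risk in exposed = 1907/3017 = 0.63208; risk in unexposed = 529/3643 = 0.14521.
RR = 0.63208/0.14521 = 4.35290
AR% = (RR − 1)/RR × 100 = (4.35290 − 1)/4.35290 × 100 = 77.0268%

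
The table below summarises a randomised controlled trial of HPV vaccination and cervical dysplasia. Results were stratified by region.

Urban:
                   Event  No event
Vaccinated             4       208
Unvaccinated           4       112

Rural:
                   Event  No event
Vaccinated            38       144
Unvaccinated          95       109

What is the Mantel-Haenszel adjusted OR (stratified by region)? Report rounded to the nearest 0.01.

0.32

OR_MH = Σ(aᵢdᵢ/nᵢ) / Σ(bᵢcᵢ/nᵢ), where nᵢ is the stratum total.
Stratum 1 (Urban): n = 328; a·d/n = 4·112/328 = 1.3659; b·c/n = 208·4/328 = 2.5366
Stratum 2 (Rural): n = 386; a·d/n = 38·109/386 = 10.7306; b·c/n = 144·95/386 = 35.4404
OR_MH = (1.3659 + 10.7306) / (2.5366 + 35.4404) = 12.0964 / 37.9770 = 0.31852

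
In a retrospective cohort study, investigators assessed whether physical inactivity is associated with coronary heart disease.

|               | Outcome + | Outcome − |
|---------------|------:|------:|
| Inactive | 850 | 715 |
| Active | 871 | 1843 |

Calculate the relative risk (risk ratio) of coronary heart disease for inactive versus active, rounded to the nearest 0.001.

1.692

Cells: a = 850, b = 715, c = 871, d = 1843.
Risk in exposed = 850/1565 = 0.54313; risk in unexposed = 871/2714 = 0.32093.
RR = 0.54313 / 0.32093 = 1.69237
The risk among the exposed is 1.69 times that among the unexposed.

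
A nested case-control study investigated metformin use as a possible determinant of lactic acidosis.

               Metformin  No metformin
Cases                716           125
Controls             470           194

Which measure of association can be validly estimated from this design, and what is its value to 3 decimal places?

Reading the table with exposure as columns: a = 716 (Metformin, case), b = 470 (Metformin, non-case), c = 125 (No metformin, case), d = 194.
This is a nested case-control study: participants were sampled on outcome status, so risks in the source population cannot be estimated directly — relative risk is not valid here. The odds ratio is the appropriate measure.
OR = (a·d)/(b·c) = (716 × 194) / (470 × 125) = 138904 / 58750 = 2.36432

2.364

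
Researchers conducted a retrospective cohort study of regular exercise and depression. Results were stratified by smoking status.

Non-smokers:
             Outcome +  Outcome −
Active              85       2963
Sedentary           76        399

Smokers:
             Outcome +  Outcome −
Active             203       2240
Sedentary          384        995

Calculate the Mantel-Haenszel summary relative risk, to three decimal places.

0.272

RR_MH = Σ(aᵢ·n₀ᵢ/nᵢ) / Σ(cᵢ·n₁ᵢ/nᵢ), with n₁ᵢ = aᵢ+bᵢ (exposed), n₀ᵢ = cᵢ+dᵢ (unexposed), nᵢ = n₁ᵢ+n₀ᵢ.
Stratum 1 (Non-smokers): n₁ = 3048, n₀ = 475, n = 3523; a·n₀/n = 85·475/3523 = 11.4604; c·n₁/n = 76·3048/3523 = 65.7531
Stratum 2 (Smokers): n₁ = 2443, n₀ = 1379, n = 3822; a·n₀/n = 203·1379/3822 = 73.2436; c·n₁/n = 384·2443/3822 = 245.4505
RR_MH = (11.4604 + 73.2436) / (65.7531 + 245.4505) = 84.7040 / 311.2036 = 0.27218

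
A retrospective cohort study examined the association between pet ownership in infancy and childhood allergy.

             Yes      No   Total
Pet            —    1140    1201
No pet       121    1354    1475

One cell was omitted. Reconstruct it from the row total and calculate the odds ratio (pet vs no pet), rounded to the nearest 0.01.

The missing cell is in the exposed row: 1201 − 1140 = 61.
So a = 61, b = 1140, c = 121, d = 1354.
OR = (a·d)/(b·c) = (61 × 1354) / (1140 × 121) = 82594 / 137940 = 0.59877

0.60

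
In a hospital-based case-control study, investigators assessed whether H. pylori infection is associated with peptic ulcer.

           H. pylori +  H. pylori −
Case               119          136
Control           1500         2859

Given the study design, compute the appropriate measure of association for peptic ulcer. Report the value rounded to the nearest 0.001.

1.668

Reading the table with exposure as columns: a = 119 (H. pylori +, case), b = 1500 (H. pylori +, non-case), c = 136 (H. pylori −, case), d = 2859.
This is a hospital-based case-control study: participants were sampled on outcome status, so risks in the source population cannot be estimated directly — relative risk is not valid here. The odds ratio is the appropriate measure.
OR = (a·d)/(b·c) = (119 × 2859) / (1500 × 136) = 340221 / 204000 = 1.66775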